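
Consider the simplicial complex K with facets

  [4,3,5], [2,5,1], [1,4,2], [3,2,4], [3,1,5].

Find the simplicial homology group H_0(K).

H_0 = Z.

Fix the vertex order 1 < 2 < 3 < 4 < 5 and write every simplex with vertices in increasing order. Then dim K = 2 and the simplices of K are:

  0-simplices (5): [1], [2], [3], [4], [5]
  1-simplices (10): [1,2], [1,3], [1,4], [1,5], [2,3], [2,4], [2,5], [3,4], [3,5], [4,5]
  2-simplices (5): [1,2,4], [1,2,5], [1,3,5], [2,3,4], [3,4,5]

Hence C_0 ≅ Z^5, C_1 ≅ Z^10, C_2 ≅ Z^5.

Boundary ∂_1: C_1 → C_0 maps an edge to its endpoints' difference, ∂[p,q] = q − p. For instance
  ∂[2,4] = [4] − [2].
The 5×10 boundary matrix has rank 4 and Smith normal form diag(1,1,1,1).

∂_2: C_2 → C_1 sends each 2-simplex [p,q,r] to [q,r] − [p,r] + [p,q]. For instance
  ∂[1,2,5] = [2,5] − [1,5] + [1,2],
  ∂[1,2,4] = [2,4] − [1,4] + [1,2].
The 10×5 boundary matrix has rank 5 and Smith normal form diag(1,1,1,1,1).

Now H_k = ker ∂_k / im ∂_{k+1}, so:

  H_0: rank C_0 − rank ∂_1 = 5 − 4 = 1, and the invariant factors of ∂_1 are all 1, so H_0 ≅ Z.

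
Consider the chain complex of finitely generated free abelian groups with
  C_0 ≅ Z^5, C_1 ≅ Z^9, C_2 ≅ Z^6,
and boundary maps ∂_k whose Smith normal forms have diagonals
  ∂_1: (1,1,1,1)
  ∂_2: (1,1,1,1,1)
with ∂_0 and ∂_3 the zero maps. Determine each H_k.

H_0 ≅ Z,  H_1 = 0,  H_2 ≅ Z.

H_0: b_0 = 5 − 0 − 4 = 1; torsion from ∂_1 factors > 1: none. So H_0 ≅ Z.
H_1: b_1 = 9 − 4 − 5 = 0; torsion from ∂_2 factors > 1: none. So H_1 ≅ 0.
H_2: b_2 = 6 − 5 − 0 = 1; torsion from ∂_3 factors > 1: none. So H_2 ≅ Z.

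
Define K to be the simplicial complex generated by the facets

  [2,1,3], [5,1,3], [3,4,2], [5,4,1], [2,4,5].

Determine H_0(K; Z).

H_0 = Z.

Take the total order 1 < 2 < 3 < 4 < 5 on the vertex set. Then K (dimension 2) consists of the simplices:

  0-simplices (5): [1], [2], [3], [4], [5]
  1-simplices (10): [1,2], [1,3], [1,4], [1,5], [2,3], [2,4], [2,5], [3,4], [3,5], [4,5]
  2-simplices (5): [1,2,3], [1,3,5], [1,4,5], [2,3,4], [2,4,5]

giving chain groups C_0 ≅ Z^5, C_1 ≅ Z^10, C_2 ≅ Z^5.

∂_1: C_1 → C_0 maps an edge to its endpoints' difference, ∂[p,q] = q − p.
The resulting 5×10 matrix has rank 4, and its Smith normal form has invariant factors (1,1,1,1).

Boundary ∂_2: C_2 → C_1 acts by ∂[p,q,r] = [q,r] − [p,r] + [p,q]. For instance
  ∂[1,4,5] = [4,5] − [1,5] + [1,4],
  ∂[1,2,3] = [2,3] − [1,3] + [1,2].
This gives a 10×5 integer matrix of rank 5; reducing to Smith normal form yields diagonal entries (1,1,1,1,1).

From H_k ≅ ker(∂_k) / im(∂_{k+1}) we obtain:

  H_0: rank C_0 − rank ∂_1 = 5 − 4 = 1, and the invariant factors of ∂_1 are all 1, so H_0 ≅ Z.

(K is a triangulation of the Möbius band.)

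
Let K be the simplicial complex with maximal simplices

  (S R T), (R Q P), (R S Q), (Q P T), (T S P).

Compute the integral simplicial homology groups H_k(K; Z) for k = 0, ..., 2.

Order the vertices as P < Q < R < S < T. Listing each simplex with vertices in this order, K has dimension 2 with simplices:

  0-simplices (5): P, Q, R, S, T
  1-simplices (10): PQ, PR, PS, PT, QR, QS, QT, RS, RT, ST
  2-simplices (5): PQR, PQT, PST, QRS, RST

giving chain groups C_0 ≅ Z^5, C_1 ≅ Z^10, C_2 ≅ Z^5.

∂_1: C_1 → C_0 is given by ∂[p,q] = [q] − [p].
As a 5×10 matrix over Z this has rank 4, with invariant factors (1,1,1,1).

The boundary map ∂_2: C_2 → C_1 acts by ∂[p,q,r] = [q,r] − [p,r] + [p,q]. For instance
  ∂PQR = QR − PR + PQ,
  ∂QRS = RS − QS + QR.
The 10×5 boundary matrix has rank 5 and Smith normal form diag(1,1,1,1,1).

From H_k ≅ ker(∂_k) / im(∂_{k+1}) we obtain:

  H_0: rank C_0 − rank ∂_1 = 5 − 4 = 1, and the invariant factors of ∂_1 are all 1, so H_0 ≅ Z.
  H_1: rank ker ∂_1 − rank ∂_2 = (10 − 4) − 5 = 1, and the invariant factors of ∂_2 are all 1, so H_1 ≅ Z.
  H_2: rank ker ∂_2 − rank ∂_3 = (5 − 5) − 0 = 0, and there is no ∂_3, so H_2 ≅ 0.

H_0 = Z,  H_1 = Z,  H_2 = 0.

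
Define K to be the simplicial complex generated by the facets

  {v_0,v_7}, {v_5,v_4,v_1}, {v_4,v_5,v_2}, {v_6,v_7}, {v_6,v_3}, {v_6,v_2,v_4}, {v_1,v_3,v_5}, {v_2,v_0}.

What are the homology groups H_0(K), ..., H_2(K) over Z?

H_0 ≅ Z,  H_1 ≅ Z^2,  H_2 = 0.

Take the total order v_0 < v_1 < v_2 < v_3 < v_4 < v_5 < v_6 < v_7 on the vertex set. Then K (dimension 2) consists of the simplices:

  0-simplices (8): [v_0], [v_1], [v_2], [v_3], [v_4], [v_5], [v_6], [v_7]
  1-simplices (13): [v_0,v_2], [v_0,v_7], [v_1,v_3], [v_1,v_4], [v_1,v_5], [v_2,v_4], [v_2,v_5], [v_2,v_6], [v_3,v_5], [v_3,v_6], [v_4,v_5], [v_4,v_6], [v_6,v_7]
  2-simplices (4): [v_1,v_3,v_5], [v_1,v_4,v_5], [v_2,v_4,v_5], [v_2,v_4,v_6]

giving chain groups C_0 ≅ Z^8, C_1 ≅ Z^13, C_2 ≅ Z^4.

∂_1: C_1 → C_0 is given by ∂[p,q] = [q] − [p]. For instance
  ∂[v_0,v_2] = [v_2] − [v_0].
The resulting 8×13 matrix has rank 7, and its Smith normal form has invariant factors (1,1,1,1,1,1,1).

The boundary map ∂_2: C_2 → C_1 sends each 2-simplex [p,q,r] to [q,r] − [p,r] + [p,q]. For instance
  ∂[v_2,v_4,v_5] = [v_4,v_5] − [v_2,v_5] + [v_2,v_4],
  ∂[v_2,v_4,v_6] = [v_4,v_6] − [v_2,v_6] + [v_2,v_4].
This gives a 13×4 integer matrix of rank 4; reducing to Smith normal form yields diagonal entries (1,1,1,1).

Computing H_k = (kernel of ∂_k) / (image of ∂_{k+1}):

  H_0: rank C_0 − rank ∂_1 = 8 − 7 = 1, and the invariant factors of ∂_1 are all 1, so H_0 = Z.
  H_1: rank ker ∂_1 − rank ∂_2 = (13 − 7) − 4 = 2, and the invariant factors of ∂_2 are all 1, so H_1 = Z^2.
  H_2: rank ker ∂_2 − rank ∂_3 = (4 − 4) − 0 = 0, and there is no ∂_3, so H_2 = 0.

As a check, the Euler characteristic is 8 − 13 + 4 = -1, which agrees with 1 − 2 + 0 = -1.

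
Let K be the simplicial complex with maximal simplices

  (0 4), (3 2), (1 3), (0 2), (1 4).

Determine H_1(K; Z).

Fix the vertex order 0 < 1 < 2 < 3 < 4 and write every simplex with vertices in increasing order. Then dim K = 1 and the simplices of K are:

  0-simplices (5): [0], [1], [2], [3], [4]
  1-simplices (5): [0,2], [0,4], [1,3], [1,4], [2,3]

giving chain groups C_0 ≅ Z^5, C_1 ≅ Z^5.

Boundary ∂_1: C_1 → C_0 is given by ∂[p,q] = [q] − [p].
This gives a 5×5 integer matrix of rank 4; reducing to Smith normal form yields diagonal entries (1,1,1,1).

Reading off H_k = ker ∂_k / im ∂_{k+1}:

  H_1: rank ker ∂_1 − rank ∂_2 = (5 − 4) − 0 = 1, and there is no ∂_2, so H_1 ≅ Z.

(K is a triangulation of the circle S^1.)

H_1 ≅ Z.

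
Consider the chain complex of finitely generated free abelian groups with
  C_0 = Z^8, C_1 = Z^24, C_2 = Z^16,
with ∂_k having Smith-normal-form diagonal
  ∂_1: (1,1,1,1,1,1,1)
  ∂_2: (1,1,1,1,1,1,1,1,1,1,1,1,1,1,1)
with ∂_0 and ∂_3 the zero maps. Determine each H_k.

H_0 ≅ Z,  H_1 ≅ Z^2,  H_2 ≅ Z.

H_0: b_0 = 8 − 0 − 7 = 1; torsion from ∂_1 factors > 1: none. So H_0 ≅ Z.
H_1: b_1 = 24 − 7 − 15 = 2; torsion from ∂_2 factors > 1: none. So H_1 ≅ Z^2.
H_2: b_2 = 16 − 15 − 0 = 1; torsion from ∂_3 factors > 1: none. So H_2 ≅ Z.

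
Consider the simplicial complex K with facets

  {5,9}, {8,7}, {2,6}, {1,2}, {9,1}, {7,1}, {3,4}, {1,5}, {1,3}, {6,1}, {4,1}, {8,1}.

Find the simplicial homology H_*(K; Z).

We work with the vertex ordering 1 < 2 < 3 < 4 < 5 < 6 < 7 < 8 < 9. The simplices of K, each written with vertices in increasing order, are:

  0-simplices (9): [1], [2], [3], [4], [5], [6], [7], [8], [9]
  1-simplices (12): [1,2], [1,3], [1,4], [1,5], [1,6], [1,7], [1,8], [1,9], [2,6], [3,4], [5,9], [7,8]

so the chain groups are C_0 ≅ Z^9, C_1 ≅ Z^12.

The boundary map ∂_1: C_1 → C_0 sends each edge [p,q] (with p < q) to q − p. For instance
  ∂[5,9] = [9] − [5].
The resulting 9×12 matrix has rank 8, and its Smith normal form has invariant factors (1,1,1,1,1,1,1,1).

From H_k ≅ ker(∂_k) / im(∂_{k+1}) we obtain:

  H_0: rank C_0 − rank ∂_1 = 9 − 8 = 1, and the invariant factors of ∂_1 are all 1, so H_0 ≅ Z.
  H_1: rank ker ∂_1 − rank ∂_2 = (12 − 8) − 0 = 4, and there is no ∂_2, so H_1 ≅ Z^4.

As a check, the Euler characteristic is 9 − 12 = -3, which agrees with 1 − 4 = -3.

H_0 = Z,  H_1 = Z^4.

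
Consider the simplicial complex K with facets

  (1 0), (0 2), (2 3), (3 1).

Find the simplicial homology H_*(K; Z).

H_0 ≅ Z,  H_1 ≅ Z.

Take the total order 0 < 1 < 2 < 3 on the vertex set. Then K (dimension 1) consists of the simplices:

  0-simplices (4): [0], [1], [2], [3]
  1-simplices (4): [0,1], [0,2], [1,3], [2,3]

Hence C_0 ≅ Z^4, C_1 ≅ Z^4.

Boundary ∂_1: C_1 → C_0 sends each edge [p,q] (with p < q) to q − p. For instance
  ∂[0,1] = [1] − [0].
This gives a 4×4 integer matrix of rank 3; reducing to Smith normal form yields diagonal entries (1,1,1).

Reading off H_k = ker ∂_k / im ∂_{k+1}:

  H_0: rank C_0 − rank ∂_1 = 4 − 3 = 1, and the invariant factors of ∂_1 are all 1, so H_0 = Z.
  H_1: rank ker ∂_1 − rank ∂_2 = (4 − 3) − 0 = 1, and there is no ∂_2, so H_1 = Z.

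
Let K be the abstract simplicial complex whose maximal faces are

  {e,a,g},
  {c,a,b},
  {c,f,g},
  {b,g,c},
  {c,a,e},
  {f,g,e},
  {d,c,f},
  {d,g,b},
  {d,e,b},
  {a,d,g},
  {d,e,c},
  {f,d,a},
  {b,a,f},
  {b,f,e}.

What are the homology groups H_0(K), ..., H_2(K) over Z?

H_0 = Z,  H_1 = Z^2,  H_2 = Z.

Fix the vertex order a < b < c < d < e < f < g and write every simplex with vertices in increasing order. Then dim K = 2 and the simplices of K are:

  0-simplices (7): a, b, c, d, e, f, g
  1-simplices (21): ab, ac, ad, ae, af, ag, bc, bd, be, bf, bg, cd, ce, cf, cg, de, df, dg, ef, eg, fg
  2-simplices (14): abc, abf, ace, adf, adg, aeg, bcg, bde, bdg, bef, cde, cdf, cfg, efg

Hence C_0 ≅ Z^7, C_1 ≅ Z^21, C_2 ≅ Z^14.

∂_1: C_1 → C_0 maps an edge to its endpoints' difference, ∂[p,q] = q − p. For instance
  ∂ef = f − e.
The 7×21 boundary matrix has rank 6 and Smith normal form diag(1,1,1,1,1,1).

∂_2: C_2 → C_1 acts by ∂[p,q,r] = [q,r] − [p,r] + [p,q]. For instance
  ∂bcg = cg − bg + bc,
  ∂aeg = eg − ag + ae.
This gives a 21×14 integer matrix of rank 13; reducing to Smith normal form yields diagonal entries (1,1,1,1,1,1,1,1,1,1,1,1,1).

Reading off H_k = ker ∂_k / im ∂_{k+1}:

  H_0: rank C_0 − rank ∂_1 = 7 − 6 = 1, and the invariant factors of ∂_1 are all 1, so H_0 = Z.
  H_1: rank ker ∂_1 − rank ∂_2 = (21 − 6) − 13 = 2, and the invariant factors of ∂_2 are all 1, so H_1 = Z^2.
  H_2: rank ker ∂_2 − rank ∂_3 = (14 − 13) − 0 = 1, and there is no ∂_3, so H_2 = Z.

As a check, the Euler characteristic is 7 − 21 + 14 = 0, which agrees with 1 − 2 + 1 = 0.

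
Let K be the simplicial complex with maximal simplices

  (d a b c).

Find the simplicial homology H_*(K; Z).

Order the vertices as a < b < c < d. Listing each simplex with vertices in this order, K has dimension 3 with simplices:

  0-simplices (4): a, b, c, d
  1-simplices (6): ab, ac, ad, bc, bd, cd
  2-simplices (4): abc, abd, acd, bcd
  3-simplices (1): abcd

giving chain groups C_0 ≅ Z^4, C_1 ≅ Z^6, C_2 ≅ Z^4, C_3 ≅ Z^1.

∂_1: C_1 → C_0 maps an edge to its endpoints' difference, ∂[p,q] = q − p. For instance
  ∂bd = d − b.
The 4×6 boundary matrix has rank 3 and Smith normal form diag(1,1,1).

The boundary map ∂_2: C_2 → C_1 sends each 2-simplex [p,q,r] to [q,r] − [p,r] + [p,q]. For instance
  ∂abd = bd − ad + ab,
  ∂bcd = cd − bd + bc.
This gives a 6×4 integer matrix of rank 3; reducing to Smith normal form yields diagonal entries (1,1,1).

∂_3: C_3 → C_2 sends each 3-simplex σ to the alternating sum Σ_i (−1)^i (σ with its i-th vertex removed). For instance
  ∂abcd = bcd − acd + abd − abc.
The 4×1 boundary matrix has rank 1 and Smith normal form diag(1).

Reading off H_k = ker ∂_k / im ∂_{k+1}:

  H_0: rank C_0 − rank ∂_1 = 4 − 3 = 1, and the invariant factors of ∂_1 are all 1, so H_0 = Z.
  H_1: rank ker ∂_1 − rank ∂_2 = (6 − 3) − 3 = 0, and the invariant factors of ∂_2 are all 1, so H_1 = 0.
  H_2: rank ker ∂_2 − rank ∂_3 = (4 − 3) − 1 = 0, and the invariant factors of ∂_3 are all 1, so H_2 = 0.
  H_3: rank ker ∂_3 − rank ∂_4 = (1 − 1) − 0 = 0, and there is no ∂_4, so H_3 = 0.

H_0 ≅ Z,  H_1 = 0,  H_2 = 0,  H_3 = 0.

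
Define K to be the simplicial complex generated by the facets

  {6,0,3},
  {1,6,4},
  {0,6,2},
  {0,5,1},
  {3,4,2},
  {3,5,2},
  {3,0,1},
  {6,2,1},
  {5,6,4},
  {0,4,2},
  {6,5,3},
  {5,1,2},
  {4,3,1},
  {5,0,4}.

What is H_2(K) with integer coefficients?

H_2 = Z.

Fix the vertex order 0 < 1 < 2 < 3 < 4 < 5 < 6 and write every simplex with vertices in increasing order. Then dim K = 2 and the simplices of K are:

  0-simplices (7): [0], [1], [2], [3], [4], [5], [6]
  1-simplices (21): [0,1], [0,2], [0,3], [0,4], [0,5], [0,6], [1,2], [1,3], [1,4], [1,5], [1,6], [2,3], [2,4], [2,5], [2,6], [3,4], [3,5], [3,6], [4,5], [4,6], [5,6]
  2-simplices (14): [0,1,3], [0,1,5], [0,2,4], [0,2,6], [0,3,6], [0,4,5], [1,2,5], [1,2,6], [1,3,4], [1,4,6], [2,3,4], [2,3,5], [3,5,6], [4,5,6]

giving chain groups C_0 ≅ Z^7, C_1 ≅ Z^21, C_2 ≅ Z^14.

Boundary ∂_1: C_1 → C_0 is given by ∂[p,q] = [q] − [p]. For instance
  ∂[2,3] = [3] − [2].
The 7×21 boundary matrix has rank 6 and Smith normal form diag(1,1,1,1,1,1).

The boundary map ∂_2: C_2 → C_1 maps a triangle to the signed sum of its edges. For instance
  ∂[1,3,4] = [3,4] − [1,4] + [1,3],
  ∂[0,1,3] = [1,3] − [0,3] + [0,1].
The resulting 21×14 matrix has rank 13, and its Smith normal form has invariant factors (1,1,1,1,1,1,1,1,1,1,1,1,1).

Now H_k = ker ∂_k / im ∂_{k+1}, so:

  H_2: rank ker ∂_2 − rank ∂_3 = (14 − 13) − 0 = 1, and there is no ∂_3, so H_2 = Z.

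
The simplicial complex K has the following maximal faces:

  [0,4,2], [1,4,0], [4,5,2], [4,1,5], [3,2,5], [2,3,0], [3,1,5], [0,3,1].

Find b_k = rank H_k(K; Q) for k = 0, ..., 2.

Take the total order 0 < 1 < 2 < 3 < 4 < 5 on the vertex set. Then K (dimension 2) consists of the simplices:

  0-simplices (6): [0], [1], [2], [3], [4], [5]
  1-simplices (12): [0,1], [0,2], [0,3], [0,4], [1,3], [1,4], [1,5], [2,3], [2,4], [2,5], [3,5], [4,5]
  2-simplices (8): [0,1,3], [0,1,4], [0,2,3], [0,2,4], [1,3,5], [1,4,5], [2,3,5], [2,4,5]

giving chain groups C_0 ≅ Z^6, C_1 ≅ Z^12, C_2 ≅ Z^8.

The boundary map ∂_1: C_1 → C_0 is given by ∂[p,q] = [q] − [p].
This gives a 6×12 integer matrix of rank 5; reducing to Smith normal form yields diagonal entries (1,1,1,1,1).

The boundary map ∂_2: C_2 → C_1 acts by ∂[p,q,r] = [q,r] − [p,r] + [p,q]. For instance
  ∂[0,1,3] = [1,3] − [0,3] + [0,1],
  ∂[2,4,5] = [4,5] − [2,5] + [2,4].
The 12×8 boundary matrix has rank 7 and Smith normal form diag(1,1,1,1,1,1,1).

Reading off H_k = ker ∂_k / im ∂_{k+1}:

  H_0: rank C_0 − rank ∂_1 = 6 − 5 = 1, and the invariant factors of ∂_1 are all 1, so H_0 = Z.
  H_1: rank ker ∂_1 − rank ∂_2 = (12 − 5) − 7 = 0, and the invariant factors of ∂_2 are all 1, so H_1 = 0.
  H_2: rank ker ∂_2 − rank ∂_3 = (8 − 7) − 0 = 1, and there is no ∂_3, so H_2 = Z.

As a check, the Euler characteristic is 6 − 12 + 8 = 2, which agrees with 1 − 0 + 1 = 2.
(K is a triangulation of the 2-sphere S^2.)

Hence the Betti numbers are b_0 = 1, b_1 = 0, b_2 = 1.

b_0 = 1, b_1 = 0, b_2 = 1.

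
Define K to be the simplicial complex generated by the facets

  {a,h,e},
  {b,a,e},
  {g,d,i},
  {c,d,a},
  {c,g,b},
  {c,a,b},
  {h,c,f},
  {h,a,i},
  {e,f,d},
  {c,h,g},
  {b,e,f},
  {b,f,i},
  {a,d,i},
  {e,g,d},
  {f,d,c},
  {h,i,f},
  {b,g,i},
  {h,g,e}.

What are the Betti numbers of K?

We work with the vertex ordering a < b < c < d < e < f < g < h < i. The simplices of K, each written with vertices in increasing order, are:

  0-simplices (9): a, b, c, d, e, f, g, h, i
  1-simplices (27): ab, ac, ad, ae, ah, ai, bc, be, bf, bg, bi, cd, cf, cg, ch, de, df, dg, di, ef, eg, eh, fh, fi, gh, gi, hi
  2-simplices (18): abc, abe, acd, adi, aeh, ahi, bcg, bef, bfi, bgi, cdf, cfh, cgh, def, deg, dgi, egh, fhi

Hence C_0 ≅ Z^9, C_1 ≅ Z^27, C_2 ≅ Z^18.

Boundary ∂_1: C_1 → C_0 is given by ∂[p,q] = [q] − [p].
The resulting 9×27 matrix has rank 8, and its Smith normal form has invariant factors (1,1,1,1,1,1,1,1).

∂_2: C_2 → C_1 acts by ∂[p,q,r] = [q,r] − [p,r] + [p,q]. For instance
  ∂def = ef − df + de,
  ∂acd = cd − ad + ac.
The 27×18 boundary matrix has rank 17 and Smith normal form diag(1,1,1,1,1,1,1,1,1,1,1,1,1,1,1,1,1).

Now H_k = ker ∂_k / im ∂_{k+1}, so:

  H_0: rank C_0 − rank ∂_1 = 9 − 8 = 1, and the invariant factors of ∂_1 are all 1, so H_0 ≅ Z.
  H_1: rank ker ∂_1 − rank ∂_2 = (27 − 8) − 17 = 2, and the invariant factors of ∂_2 are all 1, so H_1 ≅ Z^2.
  H_2: rank ker ∂_2 − rank ∂_3 = (18 − 17) − 0 = 1, and there is no ∂_3, so H_2 ≅ Z.

Hence the Betti numbers are b_0 = 1, b_1 = 2, b_2 = 1.

b_0 = 1, b_1 = 2, b_2 = 1.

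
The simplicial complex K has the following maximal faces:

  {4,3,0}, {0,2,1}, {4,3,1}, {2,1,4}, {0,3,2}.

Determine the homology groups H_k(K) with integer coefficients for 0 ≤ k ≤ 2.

H_0 ≅ Z,  H_1 ≅ Z,  H_2 = 0.

Take the total order 0 < 1 < 2 < 3 < 4 on the vertex set. Then K (dimension 2) consists of the simplices:

  0-simplices (5): [0], [1], [2], [3], [4]
  1-simplices (10): [0,1], [0,2], [0,3], [0,4], [1,2], [1,3], [1,4], [2,3], [2,4], [3,4]
  2-simplices (5): [0,1,2], [0,2,3], [0,3,4], [1,2,4], [1,3,4]

so the chain groups are C_0 ≅ Z^5, C_1 ≅ Z^10, C_2 ≅ Z^5.

Boundary ∂_1: C_1 → C_0 sends each edge [p,q] (with p < q) to q − p.
As a 5×10 matrix over Z this has rank 4, with invariant factors (1,1,1,1).

The boundary map ∂_2: C_2 → C_1 sends each 2-simplex [p,q,r] to [q,r] − [p,r] + [p,q]. For instance
  ∂[0,1,2] = [1,2] − [0,2] + [0,1],
  ∂[1,3,4] = [3,4] − [1,4] + [1,3].
This gives a 10×5 integer matrix of rank 5; reducing to Smith normal form yields diagonal entries (1,1,1,1,1).

From H_k ≅ ker(∂_k) / im(∂_{k+1}) we obtain:

  H_0: rank C_0 − rank ∂_1 = 5 − 4 = 1, and the invariant factors of ∂_1 are all 1, so H_0 = Z.
  H_1: rank ker ∂_1 − rank ∂_2 = (10 − 4) − 5 = 1, and the invariant factors of ∂_2 are all 1, so H_1 = Z.
  H_2: rank ker ∂_2 − rank ∂_3 = (5 − 5) − 0 = 0, and there is no ∂_3, so H_2 = 0.

As a check, the Euler characteristic is 5 − 10 + 5 = 0, which agrees with 1 − 1 + 0 = 0.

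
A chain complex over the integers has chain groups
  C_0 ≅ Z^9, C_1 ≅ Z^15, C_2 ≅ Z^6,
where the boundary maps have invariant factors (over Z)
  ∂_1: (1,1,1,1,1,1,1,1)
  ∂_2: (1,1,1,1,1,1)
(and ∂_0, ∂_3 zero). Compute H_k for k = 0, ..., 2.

H_0: b_0 = 9 − 0 − 8 = 1; torsion from ∂_1 factors > 1: none. So H_0 ≅ Z.
H_1: b_1 = 15 − 8 − 6 = 1; torsion from ∂_2 factors > 1: none. So H_1 ≅ Z.
H_2: b_2 = 6 − 6 − 0 = 0; torsion from ∂_3 factors > 1: none. So H_2 ≅ 0.

H_0 ≅ Z,  H_1 ≅ Z,  H_2 = 0.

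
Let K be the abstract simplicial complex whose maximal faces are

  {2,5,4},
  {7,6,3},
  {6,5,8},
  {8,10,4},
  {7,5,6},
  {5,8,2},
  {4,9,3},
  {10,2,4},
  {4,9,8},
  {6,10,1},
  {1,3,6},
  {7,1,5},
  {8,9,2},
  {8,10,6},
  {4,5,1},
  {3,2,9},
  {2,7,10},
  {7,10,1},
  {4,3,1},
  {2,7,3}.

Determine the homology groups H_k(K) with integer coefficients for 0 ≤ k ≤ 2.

H_0 ≅ Z,  H_1 ≅ Z ⊕ Z_2,  H_2 = 0.

We work with the vertex ordering 1 < 2 < 3 < 4 < 5 < 6 < 7 < 8 < 9 < 10. The simplices of K, each written with vertices in increasing order, are:

  0-simplices (10): [1], [2], [3], [4], [5], [6], [7], [8], [9], [10]
  1-simplices (30): (30 of them)
  2-simplices (20): (20 of them)

so the chain groups are C_0 ≅ Z^10, C_1 ≅ Z^30, C_2 ≅ Z^20.

The boundary map ∂_1: C_1 → C_0 is given by ∂[p,q] = [q] − [p]. For instance
  ∂[8,9] = [9] − [8].
The 10×30 boundary matrix has rank 9 and Smith normal form diag(1,1,1,1,1,1,1,1,1).

∂_2: C_2 → C_1 sends each 2-simplex [p,q,r] to [q,r] − [p,r] + [p,q]. For instance
  ∂[6,8,10] = [8,10] − [6,10] + [6,8],
  ∂[1,3,4] = [3,4] − [1,4] + [1,3].
As a 30×20 matrix over Z this has rank 20, with invariant factors (1,1,1,1,1,1,1,1,1,1,1,1,1,1,1,1,1,1,1,2).

Computing H_k = (kernel of ∂_k) / (image of ∂_{k+1}):

  H_0: rank C_0 − rank ∂_1 = 10 − 9 = 1, and the invariant factors of ∂_1 are all 1, so H_0 = Z.
  H_1: rank ker ∂_1 − rank ∂_2 = (30 − 9) − 20 = 1, and ∂_2 has invariant factor 2 > 1, so H_1 = Z ⊕ Z_2.
  H_2: rank ker ∂_2 − rank ∂_3 = (20 − 20) − 0 = 0, and there is no ∂_3, so H_2 = 0.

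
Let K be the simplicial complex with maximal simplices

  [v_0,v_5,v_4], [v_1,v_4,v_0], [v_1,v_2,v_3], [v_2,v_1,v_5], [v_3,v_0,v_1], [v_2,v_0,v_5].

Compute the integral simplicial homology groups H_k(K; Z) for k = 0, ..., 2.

Order the vertices as v_0 < v_1 < v_2 < v_3 < v_4 < v_5. Listing each simplex with vertices in this order, K has dimension 2 with simplices:

  0-simplices (6): [v_0], [v_1], [v_2], [v_3], [v_4], [v_5]
  1-simplices (12): [v_0,v_1], [v_0,v_2], [v_0,v_3], [v_0,v_4], [v_0,v_5], [v_1,v_2], [v_1,v_3], [v_1,v_4], [v_1,v_5], [v_2,v_3], [v_2,v_5], [v_4,v_5]
  2-simplices (6): [v_0,v_1,v_3], [v_0,v_1,v_4], [v_0,v_2,v_5], [v_0,v_4,v_5], [v_1,v_2,v_3], [v_1,v_2,v_5]

giving chain groups C_0 ≅ Z^6, C_1 ≅ Z^12, C_2 ≅ Z^6.

∂_1: C_1 → C_0 is given by ∂[p,q] = [q] − [p].
The resulting 6×12 matrix has rank 5, and its Smith normal form has invariant factors (1,1,1,1,1).

The boundary map ∂_2: C_2 → C_1 acts by ∂[p,q,r] = [q,r] − [p,r] + [p,q]. For instance
  ∂[v_0,v_1,v_4] = [v_1,v_4] − [v_0,v_4] + [v_0,v_1],
  ∂[v_1,v_2,v_3] = [v_2,v_3] − [v_1,v_3] + [v_1,v_2].
As a 12×6 matrix over Z this has rank 6, with invariant factors (1,1,1,1,1,1).

Reading off H_k = ker ∂_k / im ∂_{k+1}:

  H_0: rank C_0 − rank ∂_1 = 6 − 5 = 1, and the invariant factors of ∂_1 are all 1, so H_0 = Z.
  H_1: rank ker ∂_1 − rank ∂_2 = (12 − 5) − 6 = 1, and the invariant factors of ∂_2 are all 1, so H_1 = Z.
  H_2: rank ker ∂_2 − rank ∂_3 = (6 − 6) − 0 = 0, and there is no ∂_3, so H_2 = 0.

H_0 = Z,  H_1 = Z,  H_2 = 0.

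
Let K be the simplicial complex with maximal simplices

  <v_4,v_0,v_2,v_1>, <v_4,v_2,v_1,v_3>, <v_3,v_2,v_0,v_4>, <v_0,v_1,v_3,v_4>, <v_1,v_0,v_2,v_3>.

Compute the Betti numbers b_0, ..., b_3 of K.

Order the vertices as v_0 < v_1 < v_2 < v_3 < v_4. Listing each simplex with vertices in this order, K has dimension 3 with simplices:

  0-simplices (5): [v_0], [v_1], [v_2], [v_3], [v_4]
  1-simplices (10): [v_0,v_1], [v_0,v_2], [v_0,v_3], [v_0,v_4], [v_1,v_2], [v_1,v_3], [v_1,v_4], [v_2,v_3], [v_2,v_4], [v_3,v_4]
  2-simplices (10): [v_0,v_1,v_2], [v_0,v_1,v_3], [v_0,v_1,v_4], [v_0,v_2,v_3], [v_0,v_2,v_4], [v_0,v_3,v_4], [v_1,v_2,v_3], [v_1,v_2,v_4], [v_1,v_3,v_4], [v_2,v_3,v_4]
  3-simplices (5): [v_0,v_1,v_2,v_3], [v_0,v_1,v_2,v_4], [v_0,v_1,v_3,v_4], [v_0,v_2,v_3,v_4], [v_1,v_2,v_3,v_4]

Hence C_0 ≅ Z^5, C_1 ≅ Z^10, C_2 ≅ Z^10, C_3 ≅ Z^5.

∂_1: C_1 → C_0 is given by ∂[p,q] = [q] − [p].
The 5×10 boundary matrix has rank 4 and Smith normal form diag(1,1,1,1).

The boundary map ∂_2: C_2 → C_1 maps a triangle to the signed sum of its edges. For instance
  ∂[v_1,v_2,v_3] = [v_2,v_3] − [v_1,v_3] + [v_1,v_2],
  ∂[v_0,v_2,v_3] = [v_2,v_3] − [v_0,v_3] + [v_0,v_2].
The 10×10 boundary matrix has rank 6 and Smith normal form diag(1,1,1,1,1,1).

The boundary map ∂_3: C_3 → C_2 sends each 3-simplex σ to the alternating sum Σ_i (−1)^i (σ with its i-th vertex removed). For instance
  ∂[v_0,v_1,v_2,v_4] = [v_1,v_2,v_4] − [v_0,v_2,v_4] + [v_0,v_1,v_4] − [v_0,v_1,v_2],
  ∂[v_1,v_2,v_3,v_4] = [v_2,v_3,v_4] − [v_1,v_3,v_4] + [v_1,v_2,v_4] − [v_1,v_2,v_3].
This gives a 10×5 integer matrix of rank 4; reducing to Smith normal form yields diagonal entries (1,1,1,1).

Now H_k = ker ∂_k / im ∂_{k+1}, so:

  H_0: rank C_0 − rank ∂_1 = 5 − 4 = 1, and the invariant factors of ∂_1 are all 1, so H_0 ≅ Z.
  H_1: rank ker ∂_1 − rank ∂_2 = (10 − 4) − 6 = 0, and the invariant factors of ∂_2 are all 1, so H_1 ≅ 0.
  H_2: rank ker ∂_2 − rank ∂_3 = (10 − 6) − 4 = 0, and the invariant factors of ∂_3 are all 1, so H_2 ≅ 0.
  H_3: rank ker ∂_3 − rank ∂_4 = (5 − 4) − 0 = 1, and there is no ∂_4, so H_3 ≅ Z.

As a check, the Euler characteristic is 5 − 10 + 10 − 5 = 0, which agrees with 1 − 0 + 0 − 1 = 0.

Hence the Betti numbers are b_0 = 1, b_1 = 0, b_2 = 0, b_3 = 1.

b_0 = 1, b_1 = 0, b_2 = 0, b_3 = 1.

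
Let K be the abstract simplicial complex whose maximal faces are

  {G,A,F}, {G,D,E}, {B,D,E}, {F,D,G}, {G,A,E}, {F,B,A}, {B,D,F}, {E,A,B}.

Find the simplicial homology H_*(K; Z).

H_0 ≅ Z,  H_1 = 0,  H_2 ≅ Z.

We work with the vertex ordering A < B < D < E < F < G. The simplices of K, each written with vertices in increasing order, are:

  0-simplices (6): A, B, D, E, F, G
  1-simplices (12): AB, AE, AF, AG, BD, BE, BF, DE, DF, DG, EG, FG
  2-simplices (8): ABE, ABF, AEG, AFG, BDE, BDF, DEG, DFG

so the chain groups are C_0 ≅ Z^6, C_1 ≅ Z^12, C_2 ≅ Z^8.

∂_1: C_1 → C_0 is given by ∂[p,q] = [q] − [p]. For instance
  ∂AE = E − A.
This gives a 6×12 integer matrix of rank 5; reducing to Smith normal form yields diagonal entries (1,1,1,1,1).

∂_2: C_2 → C_1 acts by ∂[p,q,r] = [q,r] − [p,r] + [p,q]. For instance
  ∂BDF = DF − BF + BD,
  ∂BDE = DE − BE + BD.
This gives a 12×8 integer matrix of rank 7; reducing to Smith normal form yields diagonal entries (1,1,1,1,1,1,1).

Reading off H_k = ker ∂_k / im ∂_{k+1}:

  H_0: rank C_0 − rank ∂_1 = 6 − 5 = 1, and the invariant factors of ∂_1 are all 1, so H_0 ≅ Z.
  H_1: rank ker ∂_1 − rank ∂_2 = (12 − 5) − 7 = 0, and the invariant factors of ∂_2 are all 1, so H_1 ≅ 0.
  H_2: rank ker ∂_2 − rank ∂_3 = (8 − 7) − 0 = 1, and there is no ∂_3, so H_2 ≅ Z.

As a check, the Euler characteristic is 6 − 12 + 8 = 2, which agrees with 1 − 0 + 1 = 2.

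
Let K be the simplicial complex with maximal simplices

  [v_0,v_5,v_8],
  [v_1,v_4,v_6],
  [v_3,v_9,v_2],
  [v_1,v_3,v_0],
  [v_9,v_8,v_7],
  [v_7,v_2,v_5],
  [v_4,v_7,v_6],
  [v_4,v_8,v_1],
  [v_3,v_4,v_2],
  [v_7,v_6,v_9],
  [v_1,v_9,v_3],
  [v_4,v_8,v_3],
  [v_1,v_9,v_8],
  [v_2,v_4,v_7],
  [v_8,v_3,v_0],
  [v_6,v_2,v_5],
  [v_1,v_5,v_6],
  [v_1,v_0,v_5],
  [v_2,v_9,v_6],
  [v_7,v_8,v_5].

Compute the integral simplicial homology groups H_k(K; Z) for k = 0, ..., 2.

Take the total order v_0 < v_1 < v_2 < v_3 < v_4 < v_5 < v_6 < v_7 < v_8 < v_9 on the vertex set. Then K (dimension 2) consists of the simplices:

  0-simplices (10): [v_0], [v_1], [v_2], [v_3], [v_4], [v_5], [v_6], [v_7], [v_8], [v_9]
  1-simplices (30): (30 of them)
  2-simplices (20): (20 of them)

giving chain groups C_0 ≅ Z^10, C_1 ≅ Z^30, C_2 ≅ Z^20.

∂_1: C_1 → C_0 sends each edge [p,q] (with p < q) to q − p.
This gives a 10×30 integer matrix of rank 9; reducing to Smith normal form yields diagonal entries (1,1,1,1,1,1,1,1,1).

∂_2: C_2 → C_1 sends each 2-simplex [p,q,r] to [q,r] − [p,r] + [p,q]. For instance
  ∂[v_5,v_7,v_8] = [v_7,v_8] − [v_5,v_8] + [v_5,v_7],
  ∂[v_0,v_5,v_8] = [v_5,v_8] − [v_0,v_8] + [v_0,v_5].
The resulting 30×20 matrix has rank 20, and its Smith normal form has invariant factors (1,1,1,1,1,1,1,1,1,1,1,1,1,1,1,1,1,1,1,2).

Reading off H_k = ker ∂_k / im ∂_{k+1}:

  H_0: rank C_0 − rank ∂_1 = 10 − 9 = 1, and the invariant factors of ∂_1 are all 1, so H_0 ≅ Z.
  H_1: rank ker ∂_1 − rank ∂_2 = (30 − 9) − 20 = 1, and ∂_2 has invariant factor 2 > 1, so H_1 ≅ Z ⊕ Z_2.
  H_2: rank ker ∂_2 − rank ∂_3 = (20 − 20) − 0 = 0, and there is no ∂_3, so H_2 ≅ 0.

H_0 = Z,  H_1 = Z ⊕ Z_2,  H_2 = 0.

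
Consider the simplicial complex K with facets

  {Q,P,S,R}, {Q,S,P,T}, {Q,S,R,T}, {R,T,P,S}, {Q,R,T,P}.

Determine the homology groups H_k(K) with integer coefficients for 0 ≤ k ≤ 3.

We work with the vertex ordering P < Q < R < S < T. The simplices of K, each written with vertices in increasing order, are:

  0-simplices (5): P, Q, R, S, T
  1-simplices (10): PQ, PR, PS, PT, QR, QS, QT, RS, RT, ST
  2-simplices (10): PQR, PQS, PQT, PRS, PRT, PST, QRS, QRT, QST, RST
  3-simplices (5): PQRS, PQRT, PQST, PRST, QRST

so the chain groups are C_0 ≅ Z^5, C_1 ≅ Z^10, C_2 ≅ Z^10, C_3 ≅ Z^5.

The boundary map ∂_1: C_1 → C_0 is given by ∂[p,q] = [q] − [p]. For instance
  ∂PT = T − P.
The resulting 5×10 matrix has rank 4, and its Smith normal form has invariant factors (1,1,1,1).

Boundary ∂_2: C_2 → C_1 sends each 2-simplex [p,q,r] to [q,r] − [p,r] + [p,q]. For instance
  ∂QST = ST − QT + QS,
  ∂PRS = RS − PS + PR.
As a 10×10 matrix over Z this has rank 6, with invariant factors (1,1,1,1,1,1).

The boundary map ∂_3: C_3 → C_2 sends each 3-simplex σ to the alternating sum Σ_i (−1)^i (σ with its i-th vertex removed). For instance
  ∂PQST = QST − PST + PQT − PQS,
  ∂PQRT = QRT − PRT + PQT − PQR.
As a 10×5 matrix over Z this has rank 4, with invariant factors (1,1,1,1).

Now H_k = ker ∂_k / im ∂_{k+1}, so:

  H_0: rank C_0 − rank ∂_1 = 5 − 4 = 1, and the invariant factors of ∂_1 are all 1, so H_0 = Z.
  H_1: rank ker ∂_1 − rank ∂_2 = (10 − 4) − 6 = 0, and the invariant factors of ∂_2 are all 1, so H_1 = 0.
  H_2: rank ker ∂_2 − rank ∂_3 = (10 − 6) − 4 = 0, and the invariant factors of ∂_3 are all 1, so H_2 = 0.
  H_3: rank ker ∂_3 − rank ∂_4 = (5 − 4) − 0 = 1, and there is no ∂_4, so H_3 = Z.

(K is a triangulation of the 3-sphere S^3.)

H_0 = Z,  H_1 = 0,  H_2 = 0,  H_3 = Z.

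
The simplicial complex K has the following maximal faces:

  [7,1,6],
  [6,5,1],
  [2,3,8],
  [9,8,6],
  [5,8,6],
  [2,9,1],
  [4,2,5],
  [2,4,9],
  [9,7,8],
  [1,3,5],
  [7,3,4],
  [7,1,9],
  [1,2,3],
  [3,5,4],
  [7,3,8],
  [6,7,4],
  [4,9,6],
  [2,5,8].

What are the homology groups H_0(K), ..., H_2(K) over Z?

We work with the vertex ordering 1 < 2 < 3 < 4 < 5 < 6 < 7 < 8 < 9. The simplices of K, each written with vertices in increasing order, are:

  0-simplices (9): [1], [2], [3], [4], [5], [6], [7], [8], [9]
  1-simplices (27): (27 of them)
  2-simplices (18): [1,2,3], [1,2,9], [1,3,5], [1,5,6], [1,6,7], [1,7,9], [2,3,8], [2,4,5], [2,4,9], [2,5,8], [3,4,5], [3,4,7], [3,7,8], [4,6,7], [4,6,9], [5,6,8], [6,8,9], [7,8,9]

giving chain groups C_0 ≅ Z^9, C_1 ≅ Z^27, C_2 ≅ Z^18.

The boundary map ∂_1: C_1 → C_0 is given by ∂[p,q] = [q] − [p]. For instance
  ∂[6,8] = [8] − [6].
The resulting 9×27 matrix has rank 8, and its Smith normal form has invariant factors (1,1,1,1,1,1,1,1).

Boundary ∂_2: C_2 → C_1 acts by ∂[p,q,r] = [q,r] − [p,r] + [p,q]. For instance
  ∂[1,2,3] = [2,3] − [1,3] + [1,2],
  ∂[2,3,8] = [3,8] − [2,8] + [2,3].
As a 27×18 matrix over Z this has rank 18, with invariant factors (1,1,1,1,1,1,1,1,1,1,1,1,1,1,1,1,1,2).

Now H_k = ker ∂_k / im ∂_{k+1}, so:

  H_0: rank C_0 − rank ∂_1 = 9 − 8 = 1, and the invariant factors of ∂_1 are all 1, so H_0 = Z.
  H_1: rank ker ∂_1 − rank ∂_2 = (27 − 8) − 18 = 1, and ∂_2 has invariant factor 2 > 1, so H_1 = Z ⊕ Z/2Z.
  H_2: rank ker ∂_2 − rank ∂_3 = (18 − 18) − 0 = 0, and there is no ∂_3, so H_2 = 0.

H_0 ≅ Z,  H_1 ≅ Z ⊕ Z/2Z,  H_2 = 0.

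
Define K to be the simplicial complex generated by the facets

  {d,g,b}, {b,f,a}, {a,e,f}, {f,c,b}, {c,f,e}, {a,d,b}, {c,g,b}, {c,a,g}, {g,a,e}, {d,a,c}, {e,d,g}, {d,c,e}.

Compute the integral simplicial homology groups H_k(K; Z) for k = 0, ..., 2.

H_0 = Z,  H_1 = Z/2,  H_2 = 0.

Take the total order a < b < c < d < e < f < g on the vertex set. Then K (dimension 2) consists of the simplices:

  0-simplices (7): a, b, c, d, e, f, g
  1-simplices (18): ab, ac, ad, ae, af, ag, bc, bd, bf, bg, cd, ce, cf, cg, de, dg, ef, eg
  2-simplices (12): abd, abf, acd, acg, aef, aeg, bcf, bcg, bdg, cde, cef, deg

Hence C_0 ≅ Z^7, C_1 ≅ Z^18, C_2 ≅ Z^12.

Boundary ∂_1: C_1 → C_0 sends each edge [p,q] (with p < q) to q − p.
As a 7×18 matrix over Z this has rank 6, with invariant factors (1,1,1,1,1,1).

∂_2: C_2 → C_1 acts by ∂[p,q,r] = [q,r] − [p,r] + [p,q]. For instance
  ∂abd = bd − ad + ab,
  ∂aef = ef − af + ae.
The resulting 18×12 matrix has rank 12, and its Smith normal form has invariant factors (1,1,1,1,1,1,1,1,1,1,1,2).

From H_k ≅ ker(∂_k) / im(∂_{k+1}) we obtain:

  H_0: rank C_0 − rank ∂_1 = 7 − 6 = 1, and the invariant factors of ∂_1 are all 1, so H_0 = Z.
  H_1: rank ker ∂_1 − rank ∂_2 = (18 − 6) − 12 = 0, and ∂_2 has invariant factor 2 > 1, so H_1 = Z/2.
  H_2: rank ker ∂_2 − rank ∂_3 = (12 − 12) − 0 = 0, and there is no ∂_3, so H_2 = 0.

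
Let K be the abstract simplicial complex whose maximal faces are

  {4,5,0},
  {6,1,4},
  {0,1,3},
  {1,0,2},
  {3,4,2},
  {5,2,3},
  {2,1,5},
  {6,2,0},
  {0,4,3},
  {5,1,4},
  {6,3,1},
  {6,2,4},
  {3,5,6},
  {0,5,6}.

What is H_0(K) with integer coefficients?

H_0 = Z.

We work with the vertex ordering 0 < 1 < 2 < 3 < 4 < 5 < 6. The simplices of K, each written with vertices in increasing order, are:

  0-simplices (7): [0], [1], [2], [3], [4], [5], [6]
  1-simplices (21): [0,1], [0,2], [0,3], [0,4], [0,5], [0,6], [1,2], [1,3], [1,4], [1,5], [1,6], [2,3], [2,4], [2,5], [2,6], [3,4], [3,5], [3,6], [4,5], [4,6], [5,6]
  2-simplices (14): [0,1,2], [0,1,3], [0,2,6], [0,3,4], [0,4,5], [0,5,6], [1,2,5], [1,3,6], [1,4,5], [1,4,6], [2,3,4], [2,3,5], [2,4,6], [3,5,6]

giving chain groups C_0 ≅ Z^7, C_1 ≅ Z^21, C_2 ≅ Z^14.

The boundary map ∂_1: C_1 → C_0 sends each edge [p,q] (with p < q) to q − p. For instance
  ∂[0,4] = [4] − [0].
The 7×21 boundary matrix has rank 6 and Smith normal form diag(1,1,1,1,1,1).

∂_2: C_2 → C_1 sends each 2-simplex [p,q,r] to [q,r] − [p,r] + [p,q]. For instance
  ∂[0,4,5] = [4,5] − [0,5] + [0,4],
  ∂[2,4,6] = [4,6] − [2,6] + [2,4].
The resulting 21×14 matrix has rank 13, and its Smith normal form has invariant factors (1,1,1,1,1,1,1,1,1,1,1,1,1).

Reading off H_k = ker ∂_k / im ∂_{k+1}:

  H_0: rank C_0 − rank ∂_1 = 7 − 6 = 1, and the invariant factors of ∂_1 are all 1, so H_0 ≅ Z.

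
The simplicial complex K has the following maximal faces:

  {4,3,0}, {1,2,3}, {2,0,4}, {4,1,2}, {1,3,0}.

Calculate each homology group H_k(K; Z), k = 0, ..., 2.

H_0 = Z,  H_1 = Z,  H_2 = 0.

Fix the vertex order 0 < 1 < 2 < 3 < 4 and write every simplex with vertices in increasing order. Then dim K = 2 and the simplices of K are:

  0-simplices (5): [0], [1], [2], [3], [4]
  1-simplices (10): [0,1], [0,2], [0,3], [0,4], [1,2], [1,3], [1,4], [2,3], [2,4], [3,4]
  2-simplices (5): [0,1,3], [0,2,4], [0,3,4], [1,2,3], [1,2,4]

Hence C_0 ≅ Z^5, C_1 ≅ Z^10, C_2 ≅ Z^5.

Boundary ∂_1: C_1 → C_0 is given by ∂[p,q] = [q] − [p]. For instance
  ∂[3,4] = [4] − [3].
As a 5×10 matrix over Z this has rank 4, with invariant factors (1,1,1,1).

Boundary ∂_2: C_2 → C_1 maps a triangle to the signed sum of its edges. For instance
  ∂[0,1,3] = [1,3] − [0,3] + [0,1],
  ∂[0,2,4] = [2,4] − [0,4] + [0,2].
This gives a 10×5 integer matrix of rank 5; reducing to Smith normal form yields diagonal entries (1,1,1,1,1).

From H_k ≅ ker(∂_k) / im(∂_{k+1}) we obtain:

  H_0: rank C_0 − rank ∂_1 = 5 − 4 = 1, and the invariant factors of ∂_1 are all 1, so H_0 ≅ Z.
  H_1: rank ker ∂_1 − rank ∂_2 = (10 − 4) − 5 = 1, and the invariant factors of ∂_2 are all 1, so H_1 ≅ Z.
  H_2: rank ker ∂_2 − rank ∂_3 = (5 − 5) − 0 = 0, and there is no ∂_3, so H_2 ≅ 0.

As a check, the Euler characteristic is 5 − 10 + 5 = 0, which agrees with 1 − 1 + 0 = 0.
(K is a triangulation of the Möbius band.)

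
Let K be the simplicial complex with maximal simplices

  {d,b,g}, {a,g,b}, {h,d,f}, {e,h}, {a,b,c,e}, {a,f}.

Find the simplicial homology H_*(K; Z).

We work with the vertex ordering a < b < c < d < e < f < g < h. The simplices of K, each written with vertices in increasing order, are:

  0-simplices (8): a, b, c, d, e, f, g, h
  1-simplices (15): ab, ac, ae, af, ag, bc, bd, be, bg, ce, df, dg, dh, eh, fh
  2-simplices (7): abc, abe, abg, ace, bce, bdg, dfh
  3-simplices (1): abce

giving chain groups C_0 ≅ Z^8, C_1 ≅ Z^15, C_2 ≅ Z^7, C_3 ≅ Z^1.

∂_1: C_1 → C_0 maps an edge to its endpoints' difference, ∂[p,q] = q − p.
The resulting 8×15 matrix has rank 7, and its Smith normal form has invariant factors (1,1,1,1,1,1,1).

∂_2: C_2 → C_1 acts by ∂[p,q,r] = [q,r] − [p,r] + [p,q]. For instance
  ∂ace = ce − ae + ac,
  ∂bdg = dg − bg + bd.
This gives a 15×7 integer matrix of rank 6; reducing to Smith normal form yields diagonal entries (1,1,1,1,1,1).

∂_3: C_3 → C_2 sends each 3-simplex σ to the alternating sum Σ_i (−1)^i (σ with its i-th vertex removed). For instance
  ∂abce = bce − ace + abe − abc.
This gives a 7×1 integer matrix of rank 1; reducing to Smith normal form yields diagonal entries (1).

Computing H_k = (kernel of ∂_k) / (image of ∂_{k+1}):

  H_0: rank C_0 − rank ∂_1 = 8 − 7 = 1, and the invariant factors of ∂_1 are all 1, so H_0 = Z.
  H_1: rank ker ∂_1 − rank ∂_2 = (15 − 7) − 6 = 2, and the invariant factors of ∂_2 are all 1, so H_1 = Z^2.
  H_2: rank ker ∂_2 − rank ∂_3 = (7 − 6) − 1 = 0, and the invariant factors of ∂_3 are all 1, so H_2 = 0.
  H_3: rank ker ∂_3 − rank ∂_4 = (1 − 1) − 0 = 0, and there is no ∂_4, so H_3 = 0.

H_0 ≅ Z,  H_1 ≅ Z^2,  H_2 = 0,  H_3 = 0.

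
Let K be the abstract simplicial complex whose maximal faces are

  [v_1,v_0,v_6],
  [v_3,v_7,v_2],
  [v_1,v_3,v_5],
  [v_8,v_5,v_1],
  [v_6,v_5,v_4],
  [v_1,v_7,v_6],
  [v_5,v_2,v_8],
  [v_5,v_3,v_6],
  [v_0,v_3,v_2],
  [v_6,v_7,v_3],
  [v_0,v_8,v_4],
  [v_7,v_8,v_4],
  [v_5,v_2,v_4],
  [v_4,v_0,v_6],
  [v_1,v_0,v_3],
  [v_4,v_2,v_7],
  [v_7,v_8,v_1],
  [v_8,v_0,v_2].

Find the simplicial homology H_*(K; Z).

We work with the vertex ordering v_0 < v_1 < v_2 < v_3 < v_4 < v_5 < v_6 < v_7 < v_8. The simplices of K, each written with vertices in increasing order, are:

  0-simplices (9): [v_0], [v_1], [v_2], [v_3], [v_4], [v_5], [v_6], [v_7], [v_8]
  1-simplices (27): (27 of them)
  2-simplices (18): (18 of them)

so the chain groups are C_0 ≅ Z^9, C_1 ≅ Z^27, C_2 ≅ Z^18.

∂_1: C_1 → C_0 is given by ∂[p,q] = [q] − [p]. For instance
  ∂[v_0,v_6] = [v_6] − [v_0].
The resulting 9×27 matrix has rank 8, and its Smith normal form has invariant factors (1,1,1,1,1,1,1,1).

The boundary map ∂_2: C_2 → C_1 acts by ∂[p,q,r] = [q,r] − [p,r] + [p,q]. For instance
  ∂[v_0,v_2,v_3] = [v_2,v_3] − [v_0,v_3] + [v_0,v_2],
  ∂[v_2,v_3,v_7] = [v_3,v_7] − [v_2,v_7] + [v_2,v_3].
The 27×18 boundary matrix has rank 18 and Smith normal form diag(1,1,1,1,1,1,1,1,1,1,1,1,1,1,1,1,1,2).

From H_k ≅ ker(∂_k) / im(∂_{k+1}) we obtain:

  H_0: rank C_0 − rank ∂_1 = 9 − 8 = 1, and the invariant factors of ∂_1 are all 1, so H_0 ≅ Z.
  H_1: rank ker ∂_1 − rank ∂_2 = (27 − 8) − 18 = 1, and ∂_2 has invariant factor 2 > 1, so H_1 ≅ Z ⊕ Z/2.
  H_2: rank ker ∂_2 − rank ∂_3 = (18 − 18) − 0 = 0, and there is no ∂_3, so H_2 ≅ 0.

H_0 = Z,  H_1 = Z ⊕ Z/2,  H_2 = 0.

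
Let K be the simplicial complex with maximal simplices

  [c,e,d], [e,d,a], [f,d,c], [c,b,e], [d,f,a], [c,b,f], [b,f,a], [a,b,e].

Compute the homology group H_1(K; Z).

K has 6 vertices, 12 edges, 8 triangles.
rank ∂_1 = 5, rank ∂_2 = 7 ⇒ b_1 = 12 − 5 − 7 = 0; all invariant factors of ∂_2 are 1 so no torsion. So H_1 ≅ 0.

H_1 ≅ 0.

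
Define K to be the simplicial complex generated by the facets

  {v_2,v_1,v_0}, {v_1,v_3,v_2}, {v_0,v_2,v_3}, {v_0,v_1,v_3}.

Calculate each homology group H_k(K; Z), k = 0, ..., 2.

H_0 ≅ Z,  H_1 = 0,  H_2 ≅ Z.

We work with the vertex ordering v_0 < v_1 < v_2 < v_3. The simplices of K, each written with vertices in increasing order, are:

  0-simplices (4): [v_0], [v_1], [v_2], [v_3]
  1-simplices (6): [v_0,v_1], [v_0,v_2], [v_0,v_3], [v_1,v_2], [v_1,v_3], [v_2,v_3]
  2-simplices (4): [v_0,v_1,v_2], [v_0,v_1,v_3], [v_0,v_2,v_3], [v_1,v_2,v_3]

giving chain groups C_0 ≅ Z^4, C_1 ≅ Z^6, C_2 ≅ Z^4.

The boundary map ∂_1: C_1 → C_0 is given by ∂[p,q] = [q] − [p]. For instance
  ∂[v_1,v_2] = [v_2] − [v_1].
The resulting 4×6 matrix has rank 3, and its Smith normal form has invariant factors (1,1,1).

∂_2: C_2 → C_1 sends each 2-simplex [p,q,r] to [q,r] − [p,r] + [p,q]. For instance
  ∂[v_1,v_2,v_3] = [v_2,v_3] − [v_1,v_3] + [v_1,v_2],
  ∂[v_0,v_1,v_2] = [v_1,v_2] − [v_0,v_2] + [v_0,v_1].
The resulting 6×4 matrix has rank 3, and its Smith normal form has invariant factors (1,1,1).

Computing H_k = (kernel of ∂_k) / (image of ∂_{k+1}):

  H_0: rank C_0 − rank ∂_1 = 4 − 3 = 1, and the invariant factors of ∂_1 are all 1, so H_0 ≅ Z.
  H_1: rank ker ∂_1 − rank ∂_2 = (6 − 3) − 3 = 0, and the invariant factors of ∂_2 are all 1, so H_1 ≅ 0.
  H_2: rank ker ∂_2 − rank ∂_3 = (4 − 3) − 0 = 1, and there is no ∂_3, so H_2 ≅ Z.

As a check, the Euler characteristic is 4 − 6 + 4 = 2, which agrees with 1 − 0 + 1 = 2.
(K is a triangulation of the 2-sphere S^2.)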